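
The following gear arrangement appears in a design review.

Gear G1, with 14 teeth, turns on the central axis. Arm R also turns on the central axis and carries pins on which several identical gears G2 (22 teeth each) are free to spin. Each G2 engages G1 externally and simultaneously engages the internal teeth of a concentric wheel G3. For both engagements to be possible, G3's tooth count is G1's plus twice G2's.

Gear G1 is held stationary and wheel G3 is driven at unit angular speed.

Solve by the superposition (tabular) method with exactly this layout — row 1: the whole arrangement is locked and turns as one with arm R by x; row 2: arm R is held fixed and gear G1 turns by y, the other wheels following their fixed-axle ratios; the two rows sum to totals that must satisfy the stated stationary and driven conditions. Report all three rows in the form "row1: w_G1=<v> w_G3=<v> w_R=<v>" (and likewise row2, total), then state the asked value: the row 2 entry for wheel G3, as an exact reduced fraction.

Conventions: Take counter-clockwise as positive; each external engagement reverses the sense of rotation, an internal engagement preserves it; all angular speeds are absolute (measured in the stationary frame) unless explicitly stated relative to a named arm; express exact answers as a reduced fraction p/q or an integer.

topology: planetary set — G1 14T / G2 22T / G3 58T, arm = carrier (Willis)
row 1 (train locked, turned with arm): all members turn x
row 2: sun turns y, ring = −(14/58)·y, arm 0
boundary: total ω_sun = x + y = 0 and total ω_ring = x − (14/58)·y = 1  ⇒  y = -29/36, x = 29/36
row 2 ring = −(14/58)·(-29/36) = 7/36
totals (row 1 + row 2): sun 29/36 + (-29/36) = 0, ring 29/36 + 7/36 = 1, arm 29/36 + 0 = 29/36
asked cell (row2, ring) = 7/36

row1: w_G1=29/36 w_G3=29/36 w_R=29/36
row2: w_G1=-29/36 w_G3=7/36 w_R=0
total: w_G1=0 w_G3=1 w_R=29/36
asked value: 7/36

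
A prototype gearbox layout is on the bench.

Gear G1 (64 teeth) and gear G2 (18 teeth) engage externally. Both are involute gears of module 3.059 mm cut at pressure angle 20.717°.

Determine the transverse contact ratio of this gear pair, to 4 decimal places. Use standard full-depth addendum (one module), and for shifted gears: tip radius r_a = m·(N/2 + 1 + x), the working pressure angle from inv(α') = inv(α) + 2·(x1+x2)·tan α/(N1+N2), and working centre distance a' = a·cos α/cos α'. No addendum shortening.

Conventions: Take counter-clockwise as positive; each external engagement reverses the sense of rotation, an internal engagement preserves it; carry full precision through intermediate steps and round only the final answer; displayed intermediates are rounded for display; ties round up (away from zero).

single-mesh involute tooth geometry (64T engaging 18T at module 3.059)
base radii: r_b1 = 91.558475, r_b2 = 25.750821
tip radii: r_a1 = 100.947000, r_a2 = 30.590000
no profile shift: α' = α, a' = a
action lengths: √(r_a1²−r_b1²) = 42.512851, √(r_a2²−r_b2²) = 16.511914
base pitch p_b = π·m·cos α = 8.988732
CR = (42.512851 + 16.511914 − 125.419000·sin 20.71700°)/8.988732 = 1.630652
contact ratio ≈ 1.6307

1.6307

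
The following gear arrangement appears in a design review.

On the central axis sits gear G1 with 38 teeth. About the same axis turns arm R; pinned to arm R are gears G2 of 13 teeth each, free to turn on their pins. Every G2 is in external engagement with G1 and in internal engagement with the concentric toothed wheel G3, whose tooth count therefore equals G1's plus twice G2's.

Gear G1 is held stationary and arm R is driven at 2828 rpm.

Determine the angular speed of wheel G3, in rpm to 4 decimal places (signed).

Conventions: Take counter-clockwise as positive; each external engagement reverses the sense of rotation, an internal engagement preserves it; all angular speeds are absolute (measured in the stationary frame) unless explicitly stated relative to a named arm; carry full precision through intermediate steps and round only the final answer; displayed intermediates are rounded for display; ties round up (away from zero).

+4507.1250 rpm

recognized (axles ride arm R): planetary set, 38/13/64 teeth
normalise by the input: solve with ω_arm = 1, then scale by 2828 rpm
ring teeth: 38 + 2·13 = 64
38(ω_sun−ω_arm) = −64(ω_ring−ω_arm),  ω_sun = 0, ω_arm = 1
ω_ring = 1 − (38/64)(0−1) = 51/32
scale: ω_ring = 51/32 × 2828 rpm = +4507.1250 rpm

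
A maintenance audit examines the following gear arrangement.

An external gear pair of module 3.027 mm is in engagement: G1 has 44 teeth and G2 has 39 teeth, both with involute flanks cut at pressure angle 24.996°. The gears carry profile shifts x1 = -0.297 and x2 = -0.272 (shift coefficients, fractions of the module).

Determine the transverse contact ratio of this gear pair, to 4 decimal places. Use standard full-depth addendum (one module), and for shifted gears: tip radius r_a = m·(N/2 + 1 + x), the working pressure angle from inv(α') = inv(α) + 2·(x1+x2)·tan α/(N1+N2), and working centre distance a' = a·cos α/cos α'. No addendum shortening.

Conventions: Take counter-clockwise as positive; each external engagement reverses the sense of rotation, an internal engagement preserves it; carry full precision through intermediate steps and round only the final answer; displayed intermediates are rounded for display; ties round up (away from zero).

recognized (one external pair, fixed centres): single-mesh tooth geometry, m = 3.027, N1 = 44, N2 = 39
base radii: r_b1 = 60.356625, r_b2 = 53.497918
tip radii: r_a1 = 68.721981, r_a2 = 61.230156
inv(α') = inv(24.996°) + 2·(-0.297-0.272)·tan α/(44+39) = 0.02356786  ⇒  α' = 23.16366°
a' = a·cos α / cos α' = 125.6205·cos 24.996°/cos 23.16366° = 123.837722
action lengths: √(r_a1²−r_b1²) = 32.860134, √(r_a2²−r_b2²) = 29.784304
base pitch p_b = π·m·cos α = 8.618906
CR = (32.860134 + 29.784304 − 123.837722·sin 23.16366°)/8.618906 = 1.616420
contact ratio ≈ 1.6164

1.6164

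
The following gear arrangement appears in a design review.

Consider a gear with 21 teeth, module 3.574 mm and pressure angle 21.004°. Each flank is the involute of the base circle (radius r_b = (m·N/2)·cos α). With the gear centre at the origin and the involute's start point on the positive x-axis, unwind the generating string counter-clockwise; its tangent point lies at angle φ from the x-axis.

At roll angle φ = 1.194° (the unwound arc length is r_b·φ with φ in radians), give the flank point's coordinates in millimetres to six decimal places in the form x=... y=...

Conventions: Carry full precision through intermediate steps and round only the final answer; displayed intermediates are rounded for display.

single-mesh involute tooth geometry (21T wheel at module 3.574)
pitch radius r_p = m·N/2 = 3.574·21/2 = 37.527000
base radius r_b = r_p·cos α = 37.527000·cos 21.004° = 35.033534
roll angle φ = 1.194° = 0.02083923 rad
x = r_b·(cos φ + φ·sin φ) = 35.041140
y = r_b·(sin φ − φ·cos φ) = 0.000106

x=35.041140 y=0.000106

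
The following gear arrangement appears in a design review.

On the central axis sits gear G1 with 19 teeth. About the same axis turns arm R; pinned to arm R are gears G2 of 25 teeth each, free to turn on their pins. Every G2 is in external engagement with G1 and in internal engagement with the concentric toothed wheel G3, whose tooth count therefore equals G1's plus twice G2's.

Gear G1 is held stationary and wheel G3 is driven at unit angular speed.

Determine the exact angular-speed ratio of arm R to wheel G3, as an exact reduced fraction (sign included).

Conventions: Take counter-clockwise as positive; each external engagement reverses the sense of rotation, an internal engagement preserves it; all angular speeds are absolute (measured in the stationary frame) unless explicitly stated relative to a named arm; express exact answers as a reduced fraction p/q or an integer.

class = planetary set [G3 = 19+2·25 = 69; Willis about the carrier]
ring teeth: 19 + 2·25 = 69
19(ω_sun−ω_arm) = −69(ω_ring−ω_arm),  ω_sun = 0, ω_ring = 1
19(0−ω_arm) = −69(1−ω_arm)  ⇒  88·ω_arm = 69  ⇒  ω_arm = 69/88
ω_out/ω_in = 69/88

69/88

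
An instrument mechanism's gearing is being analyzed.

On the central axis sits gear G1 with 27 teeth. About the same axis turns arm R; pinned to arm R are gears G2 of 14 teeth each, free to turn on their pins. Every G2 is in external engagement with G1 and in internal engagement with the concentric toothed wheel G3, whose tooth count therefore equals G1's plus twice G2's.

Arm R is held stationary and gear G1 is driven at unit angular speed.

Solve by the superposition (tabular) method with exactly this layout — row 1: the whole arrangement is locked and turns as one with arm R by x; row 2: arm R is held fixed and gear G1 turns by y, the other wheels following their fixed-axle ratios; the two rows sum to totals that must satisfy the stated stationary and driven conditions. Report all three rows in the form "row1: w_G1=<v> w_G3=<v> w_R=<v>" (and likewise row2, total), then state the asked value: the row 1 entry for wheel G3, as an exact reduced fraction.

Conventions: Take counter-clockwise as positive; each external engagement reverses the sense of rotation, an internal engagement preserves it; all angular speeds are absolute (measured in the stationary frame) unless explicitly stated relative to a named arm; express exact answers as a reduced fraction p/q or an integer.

topology: planetary set — G1 27T / G2 14T / G3 55T, arm = carrier (Willis)
row 1 — lock + rotate with arm: ω_sun = ω_ring = ω_arm = x
row 2 (arm held, sun turns y): ω_ring = −(27/55)·y, ω_arm = 0
boundary: total ω_arm = x = 0 and total ω_sun = x + y = 1  ⇒  y = 1, x = 0
row 2 ring = −(27/55)·1 = -27/55
totals (row 1 + row 2): sun 0 + 1 = 1, ring 0 + (-27/55) = -27/55, arm 0 + 0 = 0
asked cell (row1, ring) = 0

row1: w_G1=0 w_G3=0 w_R=0
row2: w_G1=1 w_G3=-27/55 w_R=0
total: w_G1=1 w_G3=-27/55 w_R=0
asked value: 0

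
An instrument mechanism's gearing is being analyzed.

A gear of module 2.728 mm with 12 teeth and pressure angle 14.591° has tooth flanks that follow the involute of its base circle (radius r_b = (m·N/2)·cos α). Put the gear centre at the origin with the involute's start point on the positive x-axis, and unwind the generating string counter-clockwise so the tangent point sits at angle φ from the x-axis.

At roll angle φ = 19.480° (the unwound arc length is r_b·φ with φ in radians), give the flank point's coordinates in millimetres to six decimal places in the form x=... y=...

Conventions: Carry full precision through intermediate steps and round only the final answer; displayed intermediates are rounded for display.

single-mesh involute tooth geometry (12T wheel at module 2.728)
pitch radius r_p = m·N/2 = 2.728·12/2 = 16.368000
base radius r_b = r_p·cos α = 16.368000·cos 14.591° = 15.840112
roll angle φ = 19.480° = 0.33999014 rad
x = r_b·(cos φ + φ·sin φ) = 16.729330
y = r_b·(sin φ − φ·cos φ) = 0.205120

x=16.729330 y=0.205120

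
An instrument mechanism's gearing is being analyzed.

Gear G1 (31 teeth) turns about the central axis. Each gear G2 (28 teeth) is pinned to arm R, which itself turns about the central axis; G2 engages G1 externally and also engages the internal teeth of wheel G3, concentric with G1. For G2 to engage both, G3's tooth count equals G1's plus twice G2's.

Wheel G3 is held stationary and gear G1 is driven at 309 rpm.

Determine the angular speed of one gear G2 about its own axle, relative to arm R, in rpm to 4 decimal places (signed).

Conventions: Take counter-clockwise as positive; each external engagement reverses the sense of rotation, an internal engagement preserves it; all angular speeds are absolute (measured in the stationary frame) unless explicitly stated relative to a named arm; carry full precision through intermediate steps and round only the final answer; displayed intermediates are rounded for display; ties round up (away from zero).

planetary set (31T centre, 28T on arm, 87T internal) — Willis relation
normalise by the input: solve with ω_sun = 1, then scale by 309 rpm
ring teeth: 31 + 2·28 = 87
31(ω_sun−ω_arm) = −87(ω_ring−ω_arm),  ω_ring = 0, ω_sun = 1
31(1−ω_arm) = −87(0−ω_arm)  ⇒  118·ω_arm = 31  ⇒  ω_arm = 31/118
sun–planet mesh: 31·(1−31/118) = −28·(ω_p−ω_arm)  ⇒  ω_p−ω_arm = -2697/3304
scale: ω_p−ω_arm = -2697/3304 × 309 rpm = -252.2315 rpm

-252.2315 rpm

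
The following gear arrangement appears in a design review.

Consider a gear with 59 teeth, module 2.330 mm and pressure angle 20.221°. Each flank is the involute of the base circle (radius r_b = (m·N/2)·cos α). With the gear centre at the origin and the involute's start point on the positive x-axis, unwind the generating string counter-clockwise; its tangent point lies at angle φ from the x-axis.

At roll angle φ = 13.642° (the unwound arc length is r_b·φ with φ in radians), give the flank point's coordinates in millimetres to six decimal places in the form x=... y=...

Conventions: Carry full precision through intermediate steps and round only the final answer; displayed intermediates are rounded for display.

class = single-mesh tooth geometry [base-circle involute, m = 2.330, 59T]
pitch radius r_p = m·N/2 = 2.330·59/2 = 68.735000
base radius r_b = r_p·cos α = 68.735000·cos 20.221° = 64.498615
roll angle φ = 13.642° = 0.23809782 rad
x = r_b·(cos φ + φ·sin φ) = 66.301017
y = r_b·(sin φ − φ·cos φ) = 0.288557

x=66.301017 y=0.288557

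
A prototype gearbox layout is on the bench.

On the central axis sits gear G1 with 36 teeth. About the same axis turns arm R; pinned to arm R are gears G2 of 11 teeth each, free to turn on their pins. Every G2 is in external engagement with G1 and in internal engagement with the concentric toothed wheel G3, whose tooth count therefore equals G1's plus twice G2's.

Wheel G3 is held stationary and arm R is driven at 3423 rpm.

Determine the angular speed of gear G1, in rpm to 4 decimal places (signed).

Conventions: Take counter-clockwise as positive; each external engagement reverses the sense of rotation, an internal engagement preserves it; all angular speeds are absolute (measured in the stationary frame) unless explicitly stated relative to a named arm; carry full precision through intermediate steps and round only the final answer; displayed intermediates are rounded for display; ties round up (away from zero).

+8937.8333 rpm

class = planetary set [G3 = 36+2·11 = 58; Willis about the carrier]
normalise by the input: solve with ω_arm = 1, then scale by 3423 rpm
ring teeth: 36 + 2·11 = 58
36(ω_sun−ω_arm) = −58(ω_ring−ω_arm),  ω_ring = 0, ω_arm = 1
ω_sun = 1 − (58/36)(0−1) = 47/18
scale: ω_sun = 47/18 × 3423 rpm = +8937.8333 rpm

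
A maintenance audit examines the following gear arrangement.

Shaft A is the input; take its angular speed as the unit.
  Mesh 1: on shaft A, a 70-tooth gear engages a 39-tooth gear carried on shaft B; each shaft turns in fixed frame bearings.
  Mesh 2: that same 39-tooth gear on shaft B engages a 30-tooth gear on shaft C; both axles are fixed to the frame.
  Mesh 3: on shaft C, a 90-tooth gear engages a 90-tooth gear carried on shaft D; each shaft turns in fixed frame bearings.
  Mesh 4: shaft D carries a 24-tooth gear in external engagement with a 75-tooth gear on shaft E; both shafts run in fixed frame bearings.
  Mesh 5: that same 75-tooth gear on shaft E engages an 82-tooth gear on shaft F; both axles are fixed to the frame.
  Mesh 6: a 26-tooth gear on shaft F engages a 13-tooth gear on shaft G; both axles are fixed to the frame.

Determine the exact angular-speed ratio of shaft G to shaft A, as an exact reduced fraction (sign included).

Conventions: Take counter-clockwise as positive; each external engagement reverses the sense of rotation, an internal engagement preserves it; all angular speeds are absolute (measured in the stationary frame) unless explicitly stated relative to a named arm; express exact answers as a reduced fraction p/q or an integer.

class = fixed-axis compound train [6 meshes; 6 ratios multiply, 6 sense flips]
mesh 1 [70T→39T]: running ratio 70/39, sense −
mesh 2 [39T→30T]: running ratio 7/3, sense +
mesh 3 [90T→90T]: running ratio 7/3, sense −
mesh 4 [24T→75T]: running ratio 56/75, sense +
mesh 5 [75T→82T]: running ratio 28/41, sense −
mesh 6 [26T→13T]: running ratio 56/41, sense +
ω_out/ω_in = 56/41

56/41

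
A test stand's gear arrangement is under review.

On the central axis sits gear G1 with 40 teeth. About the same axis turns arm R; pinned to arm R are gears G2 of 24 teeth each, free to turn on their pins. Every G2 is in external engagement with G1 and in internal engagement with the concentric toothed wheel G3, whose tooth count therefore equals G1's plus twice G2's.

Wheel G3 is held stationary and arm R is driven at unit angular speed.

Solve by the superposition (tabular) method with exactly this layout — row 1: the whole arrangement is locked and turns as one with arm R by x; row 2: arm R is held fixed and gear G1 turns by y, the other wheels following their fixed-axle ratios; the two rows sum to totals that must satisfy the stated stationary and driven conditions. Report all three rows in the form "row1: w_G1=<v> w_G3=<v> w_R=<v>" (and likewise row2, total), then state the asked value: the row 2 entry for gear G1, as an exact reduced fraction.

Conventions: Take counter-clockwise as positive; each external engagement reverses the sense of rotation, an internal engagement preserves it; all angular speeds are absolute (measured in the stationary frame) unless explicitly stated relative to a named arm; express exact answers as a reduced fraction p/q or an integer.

recognized (axles ride arm R): planetary set, 40/24/88 teeth
superposition row 1 [locked train]: every member turns x
row 2: sun turns y, ring = −(40/88)·y, arm 0
boundary: total ω_ring = x − (40/88)·y = 0 and total ω_arm = x = 1  ⇒  y = 11/5, x = 1
row 2 ring = −(40/88)·11/5 = -1
totals (row 1 + row 2): sun 1 + 11/5 = 16/5, ring 1 + (-1) = 0, arm 1 + 0 = 1
asked cell (row2, sun) = 11/5

row1: w_G1=1 w_G3=1 w_R=1
row2: w_G1=11/5 w_G3=-1 w_R=0
total: w_G1=16/5 w_G3=0 w_R=1
asked value: 11/5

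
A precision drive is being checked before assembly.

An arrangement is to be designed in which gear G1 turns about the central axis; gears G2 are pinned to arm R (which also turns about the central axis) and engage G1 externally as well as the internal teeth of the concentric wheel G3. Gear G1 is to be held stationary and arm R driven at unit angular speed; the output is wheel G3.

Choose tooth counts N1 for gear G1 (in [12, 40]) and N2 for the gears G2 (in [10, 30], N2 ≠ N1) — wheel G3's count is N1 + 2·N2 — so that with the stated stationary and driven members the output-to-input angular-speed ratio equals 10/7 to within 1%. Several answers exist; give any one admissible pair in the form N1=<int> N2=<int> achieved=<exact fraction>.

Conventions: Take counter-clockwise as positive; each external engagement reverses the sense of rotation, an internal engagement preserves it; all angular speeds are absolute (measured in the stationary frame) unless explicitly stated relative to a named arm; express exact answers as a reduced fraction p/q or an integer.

topology: planetary set — design target 10/7, arm = carrier (Willis)
Willis with ω_sun = 0: ω_ring/ω_arm = (N1+N3)/N3; set equal to 10/7  ⇒  N3/N1 = 1/(10/7 − 1) = 7/3
N3 = N1 + 2·N2  ⇒  N2/N1 = (N3/N1 − 1)/2 = (7/3 − 1)/2 = 2/3
smallest multiple with N1 ≥ 12 and N2 ≥ 10: k = 5  ⇒  N1 = 5·3 = 15, N2 = 5·2 = 10 (N1 ≤ 40, N2 ≤ 30, N2 ≠ N1 ✓), N3 = 15 + 2·10 = 35
check: (N1+N3)/N3 with N1 = 15, N3 = 35 gives 10/7; |achieved − target| = 0 ≤ 1/70 ✓

N1=15 N2=10 achieved=10/7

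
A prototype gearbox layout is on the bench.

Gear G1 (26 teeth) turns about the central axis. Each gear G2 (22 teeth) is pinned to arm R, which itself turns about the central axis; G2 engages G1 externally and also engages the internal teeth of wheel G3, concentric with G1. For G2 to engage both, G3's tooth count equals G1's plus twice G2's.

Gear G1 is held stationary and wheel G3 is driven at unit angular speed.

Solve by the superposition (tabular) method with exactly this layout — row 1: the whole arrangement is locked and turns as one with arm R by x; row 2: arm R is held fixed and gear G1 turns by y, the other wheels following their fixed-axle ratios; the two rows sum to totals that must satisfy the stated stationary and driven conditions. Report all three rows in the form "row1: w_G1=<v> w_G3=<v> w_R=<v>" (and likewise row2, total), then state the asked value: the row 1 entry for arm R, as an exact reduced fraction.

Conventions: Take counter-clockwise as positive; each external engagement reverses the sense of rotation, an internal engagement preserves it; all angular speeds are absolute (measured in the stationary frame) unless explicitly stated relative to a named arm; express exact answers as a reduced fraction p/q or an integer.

row1: w_G1=35/48 w_G3=35/48 w_R=35/48
row2: w_G1=-35/48 w_G3=13/48 w_R=0
total: w_G1=0 w_G3=1 w_R=35/48
asked value: 35/48

class = planetary set [G3 = 26+2·22 = 70; Willis about the carrier]
row 1 — lock + rotate with arm: ω_sun = ω_ring = ω_arm = x
superposition row 2 [arm held]: sun y, ring −(26/70)·y, arm 0
boundary: total ω_sun = x + y = 0 and total ω_ring = x − (26/70)·y = 1  ⇒  y = -35/48, x = 35/48
row 2 ring = −(26/70)·(-35/48) = 13/48
totals (row 1 + row 2): sun 35/48 + (-35/48) = 0, ring 35/48 + 13/48 = 1, arm 35/48 + 0 = 35/48
asked cell (row1, arm) = 35/48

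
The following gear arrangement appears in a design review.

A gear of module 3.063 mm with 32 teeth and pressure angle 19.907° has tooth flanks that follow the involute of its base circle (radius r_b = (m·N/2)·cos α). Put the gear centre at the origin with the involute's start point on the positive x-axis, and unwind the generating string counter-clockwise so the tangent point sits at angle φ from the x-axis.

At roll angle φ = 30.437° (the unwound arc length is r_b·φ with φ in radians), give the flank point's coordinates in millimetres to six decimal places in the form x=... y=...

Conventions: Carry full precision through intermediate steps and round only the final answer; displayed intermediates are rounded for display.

class = single-mesh tooth geometry [base-circle involute, m = 3.063, 32T]
pitch radius r_p = m·N/2 = 3.063·32/2 = 49.008000
base radius r_b = r_p·cos α = 49.008000·cos 19.907° = 46.079602
roll angle φ = 30.437° = 0.53122586 rad
x = r_b·(cos φ + φ·sin φ) = 52.129889
y = r_b·(sin φ − φ·cos φ) = 2.238306

x=52.129889 y=2.238306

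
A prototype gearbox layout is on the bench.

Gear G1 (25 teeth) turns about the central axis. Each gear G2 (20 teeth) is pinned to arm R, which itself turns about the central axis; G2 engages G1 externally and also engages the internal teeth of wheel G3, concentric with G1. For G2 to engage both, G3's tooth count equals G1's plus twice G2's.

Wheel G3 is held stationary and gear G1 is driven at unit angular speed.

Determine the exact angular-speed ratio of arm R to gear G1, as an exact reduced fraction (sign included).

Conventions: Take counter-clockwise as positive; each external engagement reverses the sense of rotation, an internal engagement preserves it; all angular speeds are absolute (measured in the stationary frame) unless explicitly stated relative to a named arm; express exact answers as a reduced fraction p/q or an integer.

topology: planetary set — G1 25T / G2 20T / G3 65T, arm = carrier (Willis)
ring teeth: 25 + 2·20 = 65
25(ω_sun−ω_arm) = −65(ω_ring−ω_arm),  ω_ring = 0, ω_sun = 1
25(1−ω_arm) = −65(0−ω_arm)  ⇒  90·ω_arm = 25  ⇒  ω_arm = 5/18
ω_out/ω_in = 5/18

5/18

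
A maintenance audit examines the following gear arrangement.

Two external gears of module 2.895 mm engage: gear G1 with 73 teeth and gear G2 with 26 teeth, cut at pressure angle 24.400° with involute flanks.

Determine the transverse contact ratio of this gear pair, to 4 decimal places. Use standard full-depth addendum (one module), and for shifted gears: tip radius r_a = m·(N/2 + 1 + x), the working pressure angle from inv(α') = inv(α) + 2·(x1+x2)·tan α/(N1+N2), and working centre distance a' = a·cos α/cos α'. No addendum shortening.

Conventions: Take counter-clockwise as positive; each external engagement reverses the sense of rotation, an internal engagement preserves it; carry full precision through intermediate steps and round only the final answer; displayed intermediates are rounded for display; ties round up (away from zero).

single-mesh involute tooth geometry (73T engaging 26T at module 2.895)
base radii: r_b1 = 96.229666, r_b2 = 34.273580
tip radii: r_a1 = 108.562500, r_a2 = 40.530000
no profile shift: α' = α, a' = a
action lengths: √(r_a1²−r_b1²) = 50.256023, √(r_a2²−r_b2²) = 21.633369
base pitch p_b = π·m·cos α = 8.282587
CR = (50.256023 + 21.633369 − 143.302500·sin 24.40000°)/8.282587 = 1.532190
contact ratio ≈ 1.5322

1.5322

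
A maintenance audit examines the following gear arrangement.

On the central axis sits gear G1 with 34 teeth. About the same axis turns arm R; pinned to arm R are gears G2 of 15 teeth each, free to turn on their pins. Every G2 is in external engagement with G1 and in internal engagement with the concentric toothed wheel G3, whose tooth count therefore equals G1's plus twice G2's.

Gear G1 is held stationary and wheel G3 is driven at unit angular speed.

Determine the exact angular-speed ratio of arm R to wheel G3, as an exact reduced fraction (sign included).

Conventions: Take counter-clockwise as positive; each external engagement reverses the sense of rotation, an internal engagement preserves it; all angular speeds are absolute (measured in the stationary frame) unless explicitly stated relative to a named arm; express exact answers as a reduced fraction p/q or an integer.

32/49

class = planetary set [G3 = 34+2·15 = 64; Willis about the carrier]
ring teeth: 34 + 2·15 = 64
34(ω_sun−ω_arm) = −64(ω_ring−ω_arm),  ω_sun = 0, ω_ring = 1
34(0−ω_arm) = −64(1−ω_arm)  ⇒  98·ω_arm = 64  ⇒  ω_arm = 32/49
ω_out/ω_in = 32/49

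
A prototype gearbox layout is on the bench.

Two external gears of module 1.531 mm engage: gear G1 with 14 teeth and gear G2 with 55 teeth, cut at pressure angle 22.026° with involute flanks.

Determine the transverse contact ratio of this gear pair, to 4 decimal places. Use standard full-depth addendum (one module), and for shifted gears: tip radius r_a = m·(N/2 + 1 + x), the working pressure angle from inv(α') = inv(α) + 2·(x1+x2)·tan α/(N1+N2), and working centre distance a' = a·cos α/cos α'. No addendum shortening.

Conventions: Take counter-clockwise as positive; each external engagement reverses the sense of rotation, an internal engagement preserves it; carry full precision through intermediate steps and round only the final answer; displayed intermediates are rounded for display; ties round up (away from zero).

class = single-mesh tooth geometry [involute pair 14T × 55T, m = 1.531]
base radii: r_b1 = 9.934807, r_b2 = 39.029597
tip radii: r_a1 = 12.248000, r_a2 = 43.633500
no profile shift: α' = α, a' = a
action lengths: √(r_a1²−r_b1²) = 7.163318, √(r_a2²−r_b2²) = 19.508277
base pitch p_b = π·m·cos α = 4.458731
CR = (7.163318 + 19.508277 − 52.819500·sin 22.02600°)/4.458731 = 1.539191
contact ratio ≈ 1.5392

1.5392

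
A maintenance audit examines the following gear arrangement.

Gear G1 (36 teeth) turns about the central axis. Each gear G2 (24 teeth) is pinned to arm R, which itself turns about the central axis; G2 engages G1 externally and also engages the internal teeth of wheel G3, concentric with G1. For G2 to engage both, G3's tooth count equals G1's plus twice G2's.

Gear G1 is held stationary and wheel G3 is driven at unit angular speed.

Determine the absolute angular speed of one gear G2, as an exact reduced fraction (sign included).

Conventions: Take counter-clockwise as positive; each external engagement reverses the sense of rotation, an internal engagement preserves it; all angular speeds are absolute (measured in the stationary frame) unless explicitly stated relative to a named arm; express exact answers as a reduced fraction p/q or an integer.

7/4

recognized (axles ride arm R): planetary set, 36/24/84 teeth
ring teeth: 36 + 2·24 = 84
36(ω_sun−ω_arm) = −84(ω_ring−ω_arm),  ω_sun = 0, ω_ring = 1
36(0−ω_arm) = −84(1−ω_arm)  ⇒  120·ω_arm = 84  ⇒  ω_arm = 7/10
sun–planet mesh: 36·(0−7/10) = −24·(ω_p−ω_arm)  ⇒  ω_p−ω_arm = 21/20
ω_p = 7/10 + 21/20 = 7/4
exact speed ratio = 7/4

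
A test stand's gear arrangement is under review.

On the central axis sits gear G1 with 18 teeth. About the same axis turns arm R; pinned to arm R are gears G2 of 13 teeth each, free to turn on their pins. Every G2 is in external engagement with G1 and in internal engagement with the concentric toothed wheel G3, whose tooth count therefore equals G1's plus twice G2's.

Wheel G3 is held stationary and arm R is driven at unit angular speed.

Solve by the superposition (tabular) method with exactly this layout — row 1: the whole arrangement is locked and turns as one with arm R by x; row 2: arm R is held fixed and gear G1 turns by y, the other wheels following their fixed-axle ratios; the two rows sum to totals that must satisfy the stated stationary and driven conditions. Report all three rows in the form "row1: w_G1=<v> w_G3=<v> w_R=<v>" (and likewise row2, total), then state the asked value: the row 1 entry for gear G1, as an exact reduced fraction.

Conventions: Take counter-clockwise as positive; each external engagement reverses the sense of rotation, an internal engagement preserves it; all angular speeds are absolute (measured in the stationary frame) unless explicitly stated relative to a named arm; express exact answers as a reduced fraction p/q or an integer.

topology: planetary set — G1 18T / G2 13T / G3 44T, arm = carrier (Willis)
superposition row 1 [locked train]: every member turns x
row 2 — arm fixed, fixed-axis ratios: sun y, ring −(18/44)·y, arm 0
boundary: total ω_ring = x − (18/44)·y = 0 and total ω_arm = x = 1  ⇒  y = 22/9, x = 1
row 2 ring = −(18/44)·22/9 = -1
totals (row 1 + row 2): sun 1 + 22/9 = 31/9, ring 1 + (-1) = 0, arm 1 + 0 = 1
asked cell (row1, sun) = 1

row1: w_G1=1 w_G3=1 w_R=1
row2: w_G1=22/9 w_G3=-1 w_R=0
total: w_G1=31/9 w_G3=0 w_R=1
asked value: 1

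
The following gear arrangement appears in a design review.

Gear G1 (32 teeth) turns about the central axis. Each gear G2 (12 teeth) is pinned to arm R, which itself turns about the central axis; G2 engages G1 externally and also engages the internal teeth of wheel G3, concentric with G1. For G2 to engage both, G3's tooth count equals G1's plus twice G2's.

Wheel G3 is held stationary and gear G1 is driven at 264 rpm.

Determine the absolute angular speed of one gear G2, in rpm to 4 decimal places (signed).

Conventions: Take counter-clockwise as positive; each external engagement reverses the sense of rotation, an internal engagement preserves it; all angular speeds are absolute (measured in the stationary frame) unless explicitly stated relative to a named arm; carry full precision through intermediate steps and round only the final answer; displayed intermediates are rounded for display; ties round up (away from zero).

class = planetary set [G3 = 32+2·12 = 56; Willis about the carrier]
normalise by the input: solve with ω_sun = 1, then scale by 264 rpm
ring teeth: 32 + 2·12 = 56
32(ω_sun−ω_arm) = −56(ω_ring−ω_arm),  ω_ring = 0, ω_sun = 1
32(1−ω_arm) = −56(0−ω_arm)  ⇒  88·ω_arm = 32  ⇒  ω_arm = 4/11
sun–planet mesh: 32·(1−4/11) = −12·(ω_p−ω_arm)  ⇒  ω_p−ω_arm = -56/33
ω_p = 4/11 − 56/33 = -4/3
scale: ω_p = -4/3 × 264 rpm = -352.0000 rpm

-352.0000 rpm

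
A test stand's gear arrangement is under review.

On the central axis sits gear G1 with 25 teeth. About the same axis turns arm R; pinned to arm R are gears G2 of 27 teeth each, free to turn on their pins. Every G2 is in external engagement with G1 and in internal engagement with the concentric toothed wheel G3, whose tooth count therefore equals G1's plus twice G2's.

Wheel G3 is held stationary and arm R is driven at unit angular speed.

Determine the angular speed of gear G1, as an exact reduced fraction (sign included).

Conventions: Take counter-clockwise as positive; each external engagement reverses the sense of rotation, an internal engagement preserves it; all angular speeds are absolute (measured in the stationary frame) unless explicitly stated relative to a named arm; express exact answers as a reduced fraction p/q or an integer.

planetary set (25T centre, 27T on arm, 79T internal) — Willis relation
ring teeth: 25 + 2·27 = 79
25(ω_sun−ω_arm) = −79(ω_ring−ω_arm),  ω_ring = 0, ω_arm = 1
ω_sun = 1 − (79/25)(0−1) = 104/25
exact speed ratio = 104/25

104/25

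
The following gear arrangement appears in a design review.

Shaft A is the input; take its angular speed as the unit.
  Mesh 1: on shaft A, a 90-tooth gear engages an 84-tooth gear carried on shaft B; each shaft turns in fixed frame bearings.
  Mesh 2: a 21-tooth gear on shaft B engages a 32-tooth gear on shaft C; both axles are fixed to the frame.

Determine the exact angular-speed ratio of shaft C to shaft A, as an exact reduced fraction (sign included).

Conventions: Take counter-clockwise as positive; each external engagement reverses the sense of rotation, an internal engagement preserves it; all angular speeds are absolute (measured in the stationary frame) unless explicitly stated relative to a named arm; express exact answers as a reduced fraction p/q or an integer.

45/64

class = fixed-axis compound train [2 meshes; 2 ratios multiply, 2 sense flips]
mesh 1 [90T→84T]: running ratio 15/14, sense −
mesh 2 [21T→32T]: running ratio 45/64, sense +
ω_out/ω_in = 45/64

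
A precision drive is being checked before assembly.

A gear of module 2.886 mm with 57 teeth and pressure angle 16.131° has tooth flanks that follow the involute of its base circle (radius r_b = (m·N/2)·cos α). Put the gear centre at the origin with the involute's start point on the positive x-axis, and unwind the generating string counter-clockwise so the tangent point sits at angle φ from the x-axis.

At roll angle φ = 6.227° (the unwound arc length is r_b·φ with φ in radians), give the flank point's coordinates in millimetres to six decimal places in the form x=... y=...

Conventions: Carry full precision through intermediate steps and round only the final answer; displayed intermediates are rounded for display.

x=79.477954 y=0.033770

topology: single-mesh involute geometry — m = 2.886, N = 57
pitch radius r_p = m·N/2 = 2.886·57/2 = 82.251000
base radius r_b = r_p·cos α = 82.251000·cos 16.131° = 79.012694
roll angle φ = 6.227° = 0.10868165 rad
x = r_b·(cos φ + φ·sin φ) = 79.477954
y = r_b·(sin φ − φ·cos φ) = 0.033770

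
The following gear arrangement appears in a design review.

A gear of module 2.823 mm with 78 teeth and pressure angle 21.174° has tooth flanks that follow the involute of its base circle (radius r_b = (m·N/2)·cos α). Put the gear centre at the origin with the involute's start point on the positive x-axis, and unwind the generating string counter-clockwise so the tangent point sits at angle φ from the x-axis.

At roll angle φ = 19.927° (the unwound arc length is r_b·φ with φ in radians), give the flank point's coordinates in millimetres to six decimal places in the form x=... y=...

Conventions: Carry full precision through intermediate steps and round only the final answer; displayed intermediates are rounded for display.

x=108.686686 y=1.422306

single-mesh involute tooth geometry (78T wheel at module 2.823)
pitch radius r_p = m·N/2 = 2.823·78/2 = 110.097000
base radius r_b = r_p·cos α = 110.097000·cos 21.174° = 102.664110
roll angle φ = 19.927° = 0.34779176 rad
x = r_b·(cos φ + φ·sin φ) = 108.686686
y = r_b·(sin φ − φ·cos φ) = 1.422306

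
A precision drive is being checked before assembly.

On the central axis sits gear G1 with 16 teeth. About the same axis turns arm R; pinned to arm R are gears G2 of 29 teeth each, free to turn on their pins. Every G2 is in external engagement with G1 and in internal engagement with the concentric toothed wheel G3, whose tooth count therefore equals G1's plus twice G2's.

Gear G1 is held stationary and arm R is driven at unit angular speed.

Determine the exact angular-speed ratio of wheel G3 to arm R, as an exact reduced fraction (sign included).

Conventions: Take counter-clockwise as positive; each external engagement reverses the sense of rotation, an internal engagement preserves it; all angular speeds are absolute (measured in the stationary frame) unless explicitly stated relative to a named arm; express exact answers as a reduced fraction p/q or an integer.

planetary set (16T centre, 29T on arm, 74T internal) — Willis relation
ring teeth: 16 + 2·29 = 74
16(ω_sun−ω_arm) = −74(ω_ring−ω_arm),  ω_sun = 0, ω_arm = 1
ω_ring = 1 − (16/74)(0−1) = 45/37
ω_out/ω_in = 45/37

45/37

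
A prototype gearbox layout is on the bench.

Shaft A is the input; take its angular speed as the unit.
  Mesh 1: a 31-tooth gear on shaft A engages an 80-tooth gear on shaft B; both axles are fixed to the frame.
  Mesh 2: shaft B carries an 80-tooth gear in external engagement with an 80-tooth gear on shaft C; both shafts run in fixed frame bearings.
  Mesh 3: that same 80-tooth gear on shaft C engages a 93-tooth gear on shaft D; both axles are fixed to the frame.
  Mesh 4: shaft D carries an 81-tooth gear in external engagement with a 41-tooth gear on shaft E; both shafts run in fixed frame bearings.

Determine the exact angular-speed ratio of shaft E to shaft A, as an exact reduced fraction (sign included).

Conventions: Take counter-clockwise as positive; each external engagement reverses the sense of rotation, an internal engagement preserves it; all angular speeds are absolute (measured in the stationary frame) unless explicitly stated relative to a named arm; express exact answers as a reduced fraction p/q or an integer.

class = fixed-axis compound train [4 meshes; 4 ratios multiply, 4 sense flips]
mesh 1 [31T→80T]: running ratio 31/80, sense −
mesh 2 [80T→80T]: running ratio 31/80, sense +
mesh 3 [80T→93T]: running ratio 1/3, sense −
mesh 4 [81T→41T]: running ratio 27/41, sense +
ω_out/ω_in = 27/41

27/41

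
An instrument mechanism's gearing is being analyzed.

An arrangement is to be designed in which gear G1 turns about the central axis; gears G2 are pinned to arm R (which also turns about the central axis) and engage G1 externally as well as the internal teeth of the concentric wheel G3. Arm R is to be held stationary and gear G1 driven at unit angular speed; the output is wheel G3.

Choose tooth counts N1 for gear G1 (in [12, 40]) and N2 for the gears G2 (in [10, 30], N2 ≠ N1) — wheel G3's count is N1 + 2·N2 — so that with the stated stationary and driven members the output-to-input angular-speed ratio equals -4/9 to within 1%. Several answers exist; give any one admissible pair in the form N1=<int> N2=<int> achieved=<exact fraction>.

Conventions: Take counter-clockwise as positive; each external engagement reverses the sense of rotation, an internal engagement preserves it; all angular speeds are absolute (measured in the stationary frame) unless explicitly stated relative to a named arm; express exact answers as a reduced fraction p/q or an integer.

N1=16 N2=10 achieved=-4/9

topology: planetary set — design target -4/9, arm = carrier (Willis)
Willis with ω_arm = 0: ω_ring/ω_sun = −N1/N3; set equal to -4/9  ⇒  N3/N1 = −1/(-4/9) = 9/4
N3 = N1 + 2·N2  ⇒  N2/N1 = (N3/N1 − 1)/2 = (9/4 − 1)/2 = 5/8
smallest multiple with N1 ≥ 12 and N2 ≥ 10: k = 2  ⇒  N1 = 2·8 = 16, N2 = 2·5 = 10 (N1 ≤ 40, N2 ≤ 30, N2 ≠ N1 ✓), N3 = 16 + 2·10 = 36
check: −N1/N3 with N1 = 16, N3 = 36 gives -4/9; |achieved − target| = 0 ≤ 1/225 ✓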